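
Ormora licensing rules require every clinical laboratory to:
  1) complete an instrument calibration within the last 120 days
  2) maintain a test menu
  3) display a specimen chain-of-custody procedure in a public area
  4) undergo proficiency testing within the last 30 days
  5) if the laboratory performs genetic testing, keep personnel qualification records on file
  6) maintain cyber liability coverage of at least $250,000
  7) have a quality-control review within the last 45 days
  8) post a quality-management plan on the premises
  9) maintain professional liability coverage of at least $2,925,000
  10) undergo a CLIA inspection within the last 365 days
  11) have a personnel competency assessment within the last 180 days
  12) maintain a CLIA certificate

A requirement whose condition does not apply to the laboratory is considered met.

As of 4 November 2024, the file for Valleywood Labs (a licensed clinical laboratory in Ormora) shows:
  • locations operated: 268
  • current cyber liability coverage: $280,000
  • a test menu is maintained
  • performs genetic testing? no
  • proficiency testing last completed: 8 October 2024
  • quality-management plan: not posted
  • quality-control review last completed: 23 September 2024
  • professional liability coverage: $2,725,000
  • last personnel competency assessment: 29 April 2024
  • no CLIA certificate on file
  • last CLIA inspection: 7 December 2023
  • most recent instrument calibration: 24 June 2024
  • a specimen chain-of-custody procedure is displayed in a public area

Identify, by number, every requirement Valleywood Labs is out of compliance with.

1, 8, 9, 11, 12

1. instrument calibration 133 days ago vs limit 120 → not met
2. test menu present → met
3. specimen chain-of-custody procedure present → met
4. proficiency testing 27 days ago vs limit 30 → met
5. condition 'performs genetic testing' does not hold → requirement n/a → met
6. cyber liability coverage $280,000 ≥ $250,000 → met
7. quality-control review 42 days ago vs limit 45 → met
8. quality-management plan absent → not met
9. professional liability coverage $2,725,000 < $2,925,000 → not met
10. CLIA inspection 333 days ago vs limit 365 → met
11. personnel competency assessment 189 days ago vs limit 180 → not met
12. CLIA certificate absent → not met
Not met: 1, 8, 9, 11, 12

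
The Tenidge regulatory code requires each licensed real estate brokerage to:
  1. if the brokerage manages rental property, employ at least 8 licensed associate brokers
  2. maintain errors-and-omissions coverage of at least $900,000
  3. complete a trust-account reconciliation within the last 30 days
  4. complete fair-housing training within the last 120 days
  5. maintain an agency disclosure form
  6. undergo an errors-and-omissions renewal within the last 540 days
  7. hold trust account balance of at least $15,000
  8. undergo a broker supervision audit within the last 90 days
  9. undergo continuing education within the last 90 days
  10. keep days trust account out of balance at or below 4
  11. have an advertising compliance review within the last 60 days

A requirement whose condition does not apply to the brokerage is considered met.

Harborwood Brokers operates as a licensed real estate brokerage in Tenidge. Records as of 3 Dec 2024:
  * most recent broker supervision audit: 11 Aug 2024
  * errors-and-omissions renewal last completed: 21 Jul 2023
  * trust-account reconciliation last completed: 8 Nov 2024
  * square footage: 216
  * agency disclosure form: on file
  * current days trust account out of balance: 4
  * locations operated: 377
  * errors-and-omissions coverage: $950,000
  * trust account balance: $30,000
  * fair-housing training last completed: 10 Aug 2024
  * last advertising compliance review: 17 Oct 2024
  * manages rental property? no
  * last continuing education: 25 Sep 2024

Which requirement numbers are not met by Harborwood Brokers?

1. condition 'manages rental property' does not hold → requirement n/a → met
2. errors-and-omissions coverage $950,000 ≥ $900,000 → met
3. trust-account reconciliation 25 days ago vs limit 30 → met
4. fair-housing training 115 days ago vs limit 120 → met
5. agency disclosure form present → met
6. errors-and-omissions renewal 501 days ago vs limit 540 → met
7. trust account balance $30,000 ≥ $15,000 → met
8. broker supervision audit 114 days ago vs limit 90 → not met
9. continuing education 69 days ago vs limit 90 → met
10. days trust account out of balance 4 ≤ 4 → met
11. advertising compliance review 47 days ago vs limit 60 → met
Not met: 8

8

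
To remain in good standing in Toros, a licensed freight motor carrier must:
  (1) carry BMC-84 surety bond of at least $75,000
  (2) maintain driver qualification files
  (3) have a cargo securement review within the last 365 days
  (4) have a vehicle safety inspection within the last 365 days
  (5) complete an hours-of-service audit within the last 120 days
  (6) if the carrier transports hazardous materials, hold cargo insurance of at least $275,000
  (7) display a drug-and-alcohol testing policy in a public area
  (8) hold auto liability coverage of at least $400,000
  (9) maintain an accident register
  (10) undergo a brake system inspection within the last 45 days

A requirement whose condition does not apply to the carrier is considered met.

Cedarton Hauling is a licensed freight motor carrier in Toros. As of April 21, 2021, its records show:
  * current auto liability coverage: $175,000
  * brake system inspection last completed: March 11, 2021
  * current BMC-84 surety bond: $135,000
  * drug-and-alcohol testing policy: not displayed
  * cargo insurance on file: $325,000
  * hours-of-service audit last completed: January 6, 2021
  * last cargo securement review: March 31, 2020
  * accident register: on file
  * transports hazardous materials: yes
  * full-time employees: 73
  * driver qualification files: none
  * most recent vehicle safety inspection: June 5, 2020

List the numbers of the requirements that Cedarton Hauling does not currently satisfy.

2, 3, 7, 8

1. BMC-84 surety bond $135,000 ≥ $75,000 → met
2. driver qualification files absent → not met
3. cargo securement review 386 days ago vs limit 365 → not met
4. vehicle safety inspection 320 days ago vs limit 365 → met
5. hours-of-service audit 105 days ago vs limit 120 → met
6. condition 'transports hazardous materials' holds; cargo insurance $325,000 ≥ $275,000 → met
7. drug-and-alcohol testing policy absent → not met
8. auto liability coverage $175,000 < $400,000 → not met
9. accident register present → met
10. brake system inspection 41 days ago vs limit 45 → met
Not met: 2, 3, 7, 8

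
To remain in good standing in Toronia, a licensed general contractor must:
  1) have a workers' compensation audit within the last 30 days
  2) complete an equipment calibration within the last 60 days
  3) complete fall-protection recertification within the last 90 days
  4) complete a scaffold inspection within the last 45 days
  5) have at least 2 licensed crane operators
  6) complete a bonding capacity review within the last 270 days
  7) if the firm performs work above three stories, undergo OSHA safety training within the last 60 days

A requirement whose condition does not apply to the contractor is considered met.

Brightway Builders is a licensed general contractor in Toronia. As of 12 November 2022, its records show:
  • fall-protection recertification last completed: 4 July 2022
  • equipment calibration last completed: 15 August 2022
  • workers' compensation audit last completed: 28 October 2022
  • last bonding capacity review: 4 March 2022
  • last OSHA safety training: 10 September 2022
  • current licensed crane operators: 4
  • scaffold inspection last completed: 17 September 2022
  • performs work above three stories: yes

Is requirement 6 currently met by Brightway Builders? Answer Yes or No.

6. bonding capacity review 253 days ago vs limit 270 → met

Yes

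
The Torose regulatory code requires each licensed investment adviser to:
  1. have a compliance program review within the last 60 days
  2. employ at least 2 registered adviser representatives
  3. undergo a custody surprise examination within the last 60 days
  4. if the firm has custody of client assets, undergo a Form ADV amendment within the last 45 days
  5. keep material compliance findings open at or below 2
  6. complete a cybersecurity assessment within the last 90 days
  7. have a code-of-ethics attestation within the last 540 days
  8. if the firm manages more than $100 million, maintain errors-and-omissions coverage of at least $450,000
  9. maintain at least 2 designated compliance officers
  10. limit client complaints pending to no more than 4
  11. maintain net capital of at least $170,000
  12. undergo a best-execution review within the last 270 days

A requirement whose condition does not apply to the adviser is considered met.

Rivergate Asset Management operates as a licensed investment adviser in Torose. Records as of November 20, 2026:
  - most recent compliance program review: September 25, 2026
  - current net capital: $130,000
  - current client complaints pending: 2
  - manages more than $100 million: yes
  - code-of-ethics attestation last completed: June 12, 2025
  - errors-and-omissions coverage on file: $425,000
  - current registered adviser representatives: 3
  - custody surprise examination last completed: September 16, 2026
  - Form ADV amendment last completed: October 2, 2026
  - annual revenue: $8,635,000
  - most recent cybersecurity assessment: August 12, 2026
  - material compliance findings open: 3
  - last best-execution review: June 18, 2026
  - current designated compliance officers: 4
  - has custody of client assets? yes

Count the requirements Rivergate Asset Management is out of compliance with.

6

1. compliance program review 56 days ago vs limit 60 → met
2. registered adviser representatives 3 ≥ 2 → met
3. custody surprise examination 65 days ago vs limit 60 → not met
4. condition 'has custody of client assets' holds; Form ADV amendment 49 days ago vs limit 45 → not met
5. material compliance findings open 3 > 2 → not met
6. cybersecurity assessment 100 days ago vs limit 90 → not met
7. code-of-ethics attestation 526 days ago vs limit 540 → met
8. condition 'manages more than $100 million' holds; errors-and-omissions coverage $425,000 < $450,000 → not met
9. designated compliance officers 4 ≥ 2 → met
10. client complaints pending 2 ≤ 4 → met
11. net capital $130,000 < $170,000 → not met
12. best-execution review 155 days ago vs limit 270 → met
Not met: 6 of 12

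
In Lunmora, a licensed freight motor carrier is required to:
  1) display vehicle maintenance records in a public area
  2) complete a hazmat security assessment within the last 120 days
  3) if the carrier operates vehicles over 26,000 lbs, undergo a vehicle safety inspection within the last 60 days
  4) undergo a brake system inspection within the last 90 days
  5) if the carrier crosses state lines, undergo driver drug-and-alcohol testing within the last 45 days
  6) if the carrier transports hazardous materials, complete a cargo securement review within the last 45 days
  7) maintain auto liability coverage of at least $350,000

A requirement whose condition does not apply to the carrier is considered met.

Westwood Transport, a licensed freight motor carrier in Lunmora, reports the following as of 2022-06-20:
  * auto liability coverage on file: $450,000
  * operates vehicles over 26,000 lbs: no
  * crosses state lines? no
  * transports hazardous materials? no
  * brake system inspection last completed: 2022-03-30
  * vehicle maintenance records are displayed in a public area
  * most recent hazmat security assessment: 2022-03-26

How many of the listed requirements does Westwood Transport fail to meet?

0

1. vehicle maintenance records present → met
2. hazmat security assessment 86 days ago vs limit 120 → met
3. condition 'operates vehicles over 26,000 lbs' does not hold → requirement n/a → met
4. brake system inspection 82 days ago vs limit 90 → met
5. condition 'crosses state lines' does not hold → requirement n/a → met
6. condition 'transports hazardous materials' does not hold → requirement n/a → met
7. auto liability coverage $450,000 ≥ $350,000 → met
Not met: 0 of 7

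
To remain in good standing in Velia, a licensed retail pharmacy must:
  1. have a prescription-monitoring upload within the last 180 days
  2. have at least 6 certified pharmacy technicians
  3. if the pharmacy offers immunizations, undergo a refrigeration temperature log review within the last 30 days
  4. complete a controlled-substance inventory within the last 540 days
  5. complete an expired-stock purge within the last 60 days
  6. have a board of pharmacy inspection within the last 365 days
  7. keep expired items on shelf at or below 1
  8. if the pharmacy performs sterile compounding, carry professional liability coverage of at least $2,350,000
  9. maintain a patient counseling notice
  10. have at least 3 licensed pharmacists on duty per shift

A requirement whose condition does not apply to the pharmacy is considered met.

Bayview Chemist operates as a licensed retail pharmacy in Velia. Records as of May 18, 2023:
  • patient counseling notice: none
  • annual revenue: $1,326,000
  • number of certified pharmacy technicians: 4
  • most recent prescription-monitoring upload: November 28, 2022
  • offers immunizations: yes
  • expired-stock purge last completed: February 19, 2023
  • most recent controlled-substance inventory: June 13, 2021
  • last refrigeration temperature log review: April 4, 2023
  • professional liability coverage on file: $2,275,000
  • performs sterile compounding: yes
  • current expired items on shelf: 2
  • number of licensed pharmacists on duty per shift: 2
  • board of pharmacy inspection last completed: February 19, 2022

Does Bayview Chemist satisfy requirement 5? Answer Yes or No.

No

5. expired-stock purge 88 days ago vs limit 60 → not met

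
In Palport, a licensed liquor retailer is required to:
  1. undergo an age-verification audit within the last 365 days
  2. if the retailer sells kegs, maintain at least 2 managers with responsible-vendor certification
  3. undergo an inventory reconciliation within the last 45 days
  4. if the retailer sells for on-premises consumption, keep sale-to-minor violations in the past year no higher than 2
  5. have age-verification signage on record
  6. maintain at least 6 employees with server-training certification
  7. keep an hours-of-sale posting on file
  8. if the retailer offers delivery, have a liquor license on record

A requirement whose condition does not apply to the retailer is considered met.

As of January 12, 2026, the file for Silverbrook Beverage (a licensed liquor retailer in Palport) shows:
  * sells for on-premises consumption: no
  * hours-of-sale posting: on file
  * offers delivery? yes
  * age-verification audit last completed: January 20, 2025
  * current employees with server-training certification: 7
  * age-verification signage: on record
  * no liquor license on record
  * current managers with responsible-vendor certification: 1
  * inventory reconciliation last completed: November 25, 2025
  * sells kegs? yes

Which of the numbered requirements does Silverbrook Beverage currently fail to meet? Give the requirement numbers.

1. age-verification audit 357 days ago vs limit 365 → met
2. condition 'sells kegs' holds; managers with responsible-vendor certification 1 < 2 → not met
3. inventory reconciliation 48 days ago vs limit 45 → not met
4. condition 'sells for on-premises consumption' does not hold → requirement n/a → met
5. age-verification signage present → met
6. employees with server-training certification 7 ≥ 6 → met
7. hours-of-sale posting present → met
8. condition 'offers delivery' holds; liquor license absent → not met
Not met: 2, 3, 8

2, 3, 8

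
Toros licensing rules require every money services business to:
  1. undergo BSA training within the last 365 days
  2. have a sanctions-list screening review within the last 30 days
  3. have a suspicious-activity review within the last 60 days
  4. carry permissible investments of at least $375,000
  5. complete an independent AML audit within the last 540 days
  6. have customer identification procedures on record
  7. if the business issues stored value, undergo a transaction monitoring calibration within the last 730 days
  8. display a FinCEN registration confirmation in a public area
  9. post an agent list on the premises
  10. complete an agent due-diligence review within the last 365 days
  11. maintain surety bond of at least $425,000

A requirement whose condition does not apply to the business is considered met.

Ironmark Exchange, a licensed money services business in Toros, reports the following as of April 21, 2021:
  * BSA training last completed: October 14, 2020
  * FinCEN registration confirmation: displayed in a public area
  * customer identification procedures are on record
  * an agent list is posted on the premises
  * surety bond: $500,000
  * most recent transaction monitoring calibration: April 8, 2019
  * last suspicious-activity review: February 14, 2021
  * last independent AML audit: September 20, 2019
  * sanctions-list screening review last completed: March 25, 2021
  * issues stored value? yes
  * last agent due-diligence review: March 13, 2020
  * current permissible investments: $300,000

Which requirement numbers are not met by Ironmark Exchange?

3, 4, 5, 7, 10

1. BSA training 189 days ago vs limit 365 → met
2. sanctions-list screening review 27 days ago vs limit 30 → met
3. suspicious-activity review 66 days ago vs limit 60 → not met
4. permissible investments $300,000 < $375,000 → not met
5. independent AML audit 579 days ago vs limit 540 → not met
6. customer identification procedures present → met
7. condition 'issues stored value' holds; transaction monitoring calibration 744 days ago vs limit 730 → not met
8. FinCEN registration confirmation present → met
9. agent list present → met
10. agent due-diligence review 404 days ago vs limit 365 → not met
11. surety bond $500,000 ≥ $425,000 → met
Not met: 3, 4, 5, 7, 10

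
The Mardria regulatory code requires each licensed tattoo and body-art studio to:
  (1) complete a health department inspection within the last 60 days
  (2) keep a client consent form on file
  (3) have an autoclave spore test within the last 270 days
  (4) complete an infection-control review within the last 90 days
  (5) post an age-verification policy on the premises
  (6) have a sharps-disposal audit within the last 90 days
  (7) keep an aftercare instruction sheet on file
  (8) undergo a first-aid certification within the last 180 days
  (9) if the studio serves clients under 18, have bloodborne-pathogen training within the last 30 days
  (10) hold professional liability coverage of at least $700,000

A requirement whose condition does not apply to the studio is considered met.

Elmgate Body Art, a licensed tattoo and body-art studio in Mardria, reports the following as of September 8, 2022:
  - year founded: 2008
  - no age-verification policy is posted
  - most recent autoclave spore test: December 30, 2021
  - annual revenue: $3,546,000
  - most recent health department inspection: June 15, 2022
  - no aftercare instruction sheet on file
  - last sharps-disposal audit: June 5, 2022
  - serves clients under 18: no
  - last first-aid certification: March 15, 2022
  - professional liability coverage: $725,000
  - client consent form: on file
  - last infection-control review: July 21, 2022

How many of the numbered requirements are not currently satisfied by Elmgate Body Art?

4

1. health department inspection 85 days ago vs limit 60 → not met
2. client consent form present → met
3. autoclave spore test 252 days ago vs limit 270 → met
4. infection-control review 49 days ago vs limit 90 → met
5. age-verification policy absent → not met
6. sharps-disposal audit 95 days ago vs limit 90 → not met
7. aftercare instruction sheet absent → not met
8. first-aid certification 177 days ago vs limit 180 → met
9. condition 'serves clients under 18' does not hold → requirement n/a → met
10. professional liability coverage $725,000 ≥ $700,000 → met
Not met: 4 of 10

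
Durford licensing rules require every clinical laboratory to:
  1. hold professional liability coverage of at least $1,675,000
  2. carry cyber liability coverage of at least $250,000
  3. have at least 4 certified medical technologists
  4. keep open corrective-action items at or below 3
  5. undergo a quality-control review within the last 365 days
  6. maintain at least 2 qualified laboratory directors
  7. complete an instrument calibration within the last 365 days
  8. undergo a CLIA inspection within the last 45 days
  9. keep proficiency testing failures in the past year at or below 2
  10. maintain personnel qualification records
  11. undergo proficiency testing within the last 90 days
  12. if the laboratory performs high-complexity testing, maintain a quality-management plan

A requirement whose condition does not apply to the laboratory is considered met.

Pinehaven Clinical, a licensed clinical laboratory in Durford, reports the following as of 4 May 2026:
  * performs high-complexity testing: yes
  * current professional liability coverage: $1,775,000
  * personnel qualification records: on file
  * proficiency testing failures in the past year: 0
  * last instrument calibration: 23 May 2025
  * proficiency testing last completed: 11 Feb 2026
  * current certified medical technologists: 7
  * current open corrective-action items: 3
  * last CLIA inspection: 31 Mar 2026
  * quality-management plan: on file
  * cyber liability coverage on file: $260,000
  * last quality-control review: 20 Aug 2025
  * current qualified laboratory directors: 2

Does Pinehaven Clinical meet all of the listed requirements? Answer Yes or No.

1. professional liability coverage $1,775,000 ≥ $1,675,000 → met
2. cyber liability coverage $260,000 ≥ $250,000 → met
3. certified medical technologists 7 ≥ 4 → met
4. open corrective-action items 3 ≤ 3 → met
5. quality-control review 257 days ago vs limit 365 → met
6. qualified laboratory directors 2 ≥ 2 → met
7. instrument calibration 346 days ago vs limit 365 → met
8. CLIA inspection 34 days ago vs limit 45 → met
9. proficiency testing failures in the past year 0 ≤ 2 → met
10. personnel qualification records present → met
11. proficiency testing 82 days ago vs limit 90 → met
12. condition 'performs high-complexity testing' holds; quality-management plan present → met
All met.

Yes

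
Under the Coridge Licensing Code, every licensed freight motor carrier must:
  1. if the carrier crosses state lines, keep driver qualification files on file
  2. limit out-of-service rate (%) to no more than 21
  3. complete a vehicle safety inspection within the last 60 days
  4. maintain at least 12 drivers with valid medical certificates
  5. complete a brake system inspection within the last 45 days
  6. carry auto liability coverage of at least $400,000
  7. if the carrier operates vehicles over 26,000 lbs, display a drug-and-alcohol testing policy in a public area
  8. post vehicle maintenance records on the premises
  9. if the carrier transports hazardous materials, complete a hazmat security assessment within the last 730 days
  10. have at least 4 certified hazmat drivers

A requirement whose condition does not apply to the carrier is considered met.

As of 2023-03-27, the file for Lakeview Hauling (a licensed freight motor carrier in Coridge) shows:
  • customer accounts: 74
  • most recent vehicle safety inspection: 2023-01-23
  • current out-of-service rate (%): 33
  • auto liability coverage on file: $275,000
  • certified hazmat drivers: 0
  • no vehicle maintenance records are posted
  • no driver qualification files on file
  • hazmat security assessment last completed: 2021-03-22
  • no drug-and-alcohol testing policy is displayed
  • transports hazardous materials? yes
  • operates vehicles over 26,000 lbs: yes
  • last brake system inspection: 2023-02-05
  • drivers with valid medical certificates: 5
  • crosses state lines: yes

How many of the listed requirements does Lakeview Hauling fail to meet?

1. condition 'crosses state lines' holds; driver qualification files absent → not met
2. out-of-service rate (%) 33 > 21 → not met
3. vehicle safety inspection 63 days ago vs limit 60 → not met
4. drivers with valid medical certificates 5 < 12 → not met
5. brake system inspection 50 days ago vs limit 45 → not met
6. auto liability coverage $275,000 < $400,000 → not met
7. condition 'operates vehicles over 26,000 lbs' holds; drug-and-alcohol testing policy absent → not met
8. vehicle maintenance records absent → not met
9. condition 'transports hazardous materials' holds; hazmat security assessment 735 days ago vs limit 730 → not met
10. certified hazmat drivers 0 < 4 → not met
Not met: 10 of 10

10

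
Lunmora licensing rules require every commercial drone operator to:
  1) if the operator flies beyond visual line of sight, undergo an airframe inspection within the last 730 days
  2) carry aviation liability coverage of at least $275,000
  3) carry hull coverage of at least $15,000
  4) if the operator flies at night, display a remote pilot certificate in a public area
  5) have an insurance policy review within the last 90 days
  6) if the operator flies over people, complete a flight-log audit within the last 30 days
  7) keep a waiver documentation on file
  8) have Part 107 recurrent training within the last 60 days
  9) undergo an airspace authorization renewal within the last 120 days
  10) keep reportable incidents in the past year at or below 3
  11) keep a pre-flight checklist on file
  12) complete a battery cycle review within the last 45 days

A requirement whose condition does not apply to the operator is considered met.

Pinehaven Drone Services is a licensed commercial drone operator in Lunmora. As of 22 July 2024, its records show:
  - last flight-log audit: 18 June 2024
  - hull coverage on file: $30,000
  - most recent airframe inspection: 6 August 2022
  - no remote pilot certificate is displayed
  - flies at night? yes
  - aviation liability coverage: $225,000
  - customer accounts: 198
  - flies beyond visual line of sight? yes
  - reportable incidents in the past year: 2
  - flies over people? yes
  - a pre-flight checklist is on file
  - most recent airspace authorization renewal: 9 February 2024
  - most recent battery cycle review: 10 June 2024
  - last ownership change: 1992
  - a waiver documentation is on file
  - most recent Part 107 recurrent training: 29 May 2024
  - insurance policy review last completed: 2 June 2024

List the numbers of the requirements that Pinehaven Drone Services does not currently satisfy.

2, 4, 6, 9

1. condition 'flies beyond visual line of sight' holds; airframe inspection 716 days ago vs limit 730 → met
2. aviation liability coverage $225,000 < $275,000 → not met
3. hull coverage $30,000 ≥ $15,000 → met
4. condition 'flies at night' holds; remote pilot certificate absent → not met
5. insurance policy review 50 days ago vs limit 90 → met
6. condition 'flies over people' holds; flight-log audit 34 days ago vs limit 30 → not met
7. waiver documentation present → met
8. Part 107 recurrent training 54 days ago vs limit 60 → met
9. airspace authorization renewal 164 days ago vs limit 120 → not met
10. reportable incidents in the past year 2 ≤ 3 → met
11. pre-flight checklist present → met
12. battery cycle review 42 days ago vs limit 45 → met
Not met: 2, 4, 6, 9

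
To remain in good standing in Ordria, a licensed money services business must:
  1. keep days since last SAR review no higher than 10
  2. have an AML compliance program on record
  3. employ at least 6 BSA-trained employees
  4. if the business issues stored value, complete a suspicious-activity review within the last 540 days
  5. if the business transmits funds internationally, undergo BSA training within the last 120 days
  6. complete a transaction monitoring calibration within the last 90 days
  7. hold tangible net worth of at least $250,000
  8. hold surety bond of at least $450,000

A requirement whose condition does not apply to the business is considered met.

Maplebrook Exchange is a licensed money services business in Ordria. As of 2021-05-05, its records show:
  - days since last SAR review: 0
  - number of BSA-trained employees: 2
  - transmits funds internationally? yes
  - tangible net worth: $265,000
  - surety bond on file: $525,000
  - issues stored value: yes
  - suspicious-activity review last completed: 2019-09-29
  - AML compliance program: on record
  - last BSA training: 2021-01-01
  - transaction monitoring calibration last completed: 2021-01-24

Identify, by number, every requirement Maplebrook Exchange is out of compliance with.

3, 4, 5, 6

1. days since last SAR review 0 ≤ 10 → met
2. AML compliance program present → met
3. BSA-trained employees 2 < 6 → not met
4. condition 'issues stored value' holds; suspicious-activity review 584 days ago vs limit 540 → not met
5. condition 'transmits funds internationally' holds; BSA training 124 days ago vs limit 120 → not met
6. transaction monitoring calibration 101 days ago vs limit 90 → not met
7. tangible net worth $265,000 ≥ $250,000 → met
8. surety bond $525,000 ≥ $450,000 → met
Not met: 3, 4, 5, 6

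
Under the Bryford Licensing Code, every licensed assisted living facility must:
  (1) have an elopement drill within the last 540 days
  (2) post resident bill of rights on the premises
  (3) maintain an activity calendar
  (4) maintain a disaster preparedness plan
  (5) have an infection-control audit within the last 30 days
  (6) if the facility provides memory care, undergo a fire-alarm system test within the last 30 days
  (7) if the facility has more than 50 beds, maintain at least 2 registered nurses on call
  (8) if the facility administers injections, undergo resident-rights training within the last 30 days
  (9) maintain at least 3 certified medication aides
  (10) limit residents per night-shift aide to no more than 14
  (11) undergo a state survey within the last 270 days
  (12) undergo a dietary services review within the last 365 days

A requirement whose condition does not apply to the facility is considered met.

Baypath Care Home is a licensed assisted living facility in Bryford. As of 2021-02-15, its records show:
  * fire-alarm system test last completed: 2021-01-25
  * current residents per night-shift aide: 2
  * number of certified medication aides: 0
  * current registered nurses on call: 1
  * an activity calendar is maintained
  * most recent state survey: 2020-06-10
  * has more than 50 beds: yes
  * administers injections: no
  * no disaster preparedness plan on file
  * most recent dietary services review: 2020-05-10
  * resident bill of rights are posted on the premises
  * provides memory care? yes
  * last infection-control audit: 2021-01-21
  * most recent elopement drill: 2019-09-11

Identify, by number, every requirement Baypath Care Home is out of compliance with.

4, 7, 9

1. elopement drill 523 days ago vs limit 540 → met
2. resident bill of rights present → met
3. activity calendar present → met
4. disaster preparedness plan absent → not met
5. infection-control audit 25 days ago vs limit 30 → met
6. condition 'provides memory care' holds; fire-alarm system test 21 days ago vs limit 30 → met
7. condition 'has more than 50 beds' holds; registered nurses on call 1 < 2 → not met
8. condition 'administers injections' does not hold → requirement n/a → met
9. certified medication aides 0 < 3 → not met
10. residents per night-shift aide 2 ≤ 14 → met
11. state survey 250 days ago vs limit 270 → met
12. dietary services review 281 days ago vs limit 365 → met
Not met: 4, 7, 9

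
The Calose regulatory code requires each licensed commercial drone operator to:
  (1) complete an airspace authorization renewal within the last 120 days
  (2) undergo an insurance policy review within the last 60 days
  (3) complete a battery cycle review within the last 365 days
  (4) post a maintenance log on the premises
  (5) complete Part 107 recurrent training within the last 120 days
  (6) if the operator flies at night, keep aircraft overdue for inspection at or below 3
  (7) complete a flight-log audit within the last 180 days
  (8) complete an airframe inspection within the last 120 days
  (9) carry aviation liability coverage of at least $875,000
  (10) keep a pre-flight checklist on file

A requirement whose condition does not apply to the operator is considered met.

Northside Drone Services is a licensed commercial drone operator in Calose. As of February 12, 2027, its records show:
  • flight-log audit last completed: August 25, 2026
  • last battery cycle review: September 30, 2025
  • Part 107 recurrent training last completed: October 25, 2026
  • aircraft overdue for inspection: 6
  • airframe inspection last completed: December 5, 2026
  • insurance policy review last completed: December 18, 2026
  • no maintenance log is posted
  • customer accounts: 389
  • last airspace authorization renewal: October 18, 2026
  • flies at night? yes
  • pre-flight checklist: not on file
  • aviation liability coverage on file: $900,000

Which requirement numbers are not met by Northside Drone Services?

3, 4, 6, 10

1. airspace authorization renewal 117 days ago vs limit 120 → met
2. insurance policy review 56 days ago vs limit 60 → met
3. battery cycle review 500 days ago vs limit 365 → not met
4. maintenance log absent → not met
5. Part 107 recurrent training 110 days ago vs limit 120 → met
6. condition 'flies at night' holds; aircraft overdue for inspection 6 > 3 → not met
7. flight-log audit 171 days ago vs limit 180 → met
8. airframe inspection 69 days ago vs limit 120 → met
9. aviation liability coverage $900,000 ≥ $875,000 → met
10. pre-flight checklist absent → not met
Not met: 3, 4, 6, 10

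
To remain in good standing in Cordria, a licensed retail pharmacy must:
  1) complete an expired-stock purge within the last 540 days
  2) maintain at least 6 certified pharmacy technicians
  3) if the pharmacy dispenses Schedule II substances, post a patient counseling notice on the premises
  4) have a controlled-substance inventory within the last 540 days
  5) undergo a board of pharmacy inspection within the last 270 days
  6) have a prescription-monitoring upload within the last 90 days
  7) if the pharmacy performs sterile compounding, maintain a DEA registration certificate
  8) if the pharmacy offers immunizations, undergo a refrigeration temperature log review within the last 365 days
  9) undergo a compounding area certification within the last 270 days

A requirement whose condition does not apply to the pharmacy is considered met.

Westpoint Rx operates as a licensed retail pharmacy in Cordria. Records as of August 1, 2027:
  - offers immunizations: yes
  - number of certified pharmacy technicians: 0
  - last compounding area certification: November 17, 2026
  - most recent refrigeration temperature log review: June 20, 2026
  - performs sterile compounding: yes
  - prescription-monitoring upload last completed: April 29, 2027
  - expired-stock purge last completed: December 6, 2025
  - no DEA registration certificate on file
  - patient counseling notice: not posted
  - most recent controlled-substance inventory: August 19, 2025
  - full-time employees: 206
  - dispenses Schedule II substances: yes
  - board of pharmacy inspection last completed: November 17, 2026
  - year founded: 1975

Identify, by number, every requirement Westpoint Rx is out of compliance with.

1, 2, 3, 4, 6, 7, 8

1. expired-stock purge 603 days ago vs limit 540 → not met
2. certified pharmacy technicians 0 < 6 → not met
3. condition 'dispenses Schedule II substances' holds; patient counseling notice absent → not met
4. controlled-substance inventory 712 days ago vs limit 540 → not met
5. board of pharmacy inspection 257 days ago vs limit 270 → met
6. prescription-monitoring upload 94 days ago vs limit 90 → not met
7. condition 'performs sterile compounding' holds; DEA registration certificate absent → not met
8. condition 'offers immunizations' holds; refrigeration temperature log review 407 days ago vs limit 365 → not met
9. compounding area certification 257 days ago vs limit 270 → met
Not met: 1, 2, 3, 4, 6, 7, 8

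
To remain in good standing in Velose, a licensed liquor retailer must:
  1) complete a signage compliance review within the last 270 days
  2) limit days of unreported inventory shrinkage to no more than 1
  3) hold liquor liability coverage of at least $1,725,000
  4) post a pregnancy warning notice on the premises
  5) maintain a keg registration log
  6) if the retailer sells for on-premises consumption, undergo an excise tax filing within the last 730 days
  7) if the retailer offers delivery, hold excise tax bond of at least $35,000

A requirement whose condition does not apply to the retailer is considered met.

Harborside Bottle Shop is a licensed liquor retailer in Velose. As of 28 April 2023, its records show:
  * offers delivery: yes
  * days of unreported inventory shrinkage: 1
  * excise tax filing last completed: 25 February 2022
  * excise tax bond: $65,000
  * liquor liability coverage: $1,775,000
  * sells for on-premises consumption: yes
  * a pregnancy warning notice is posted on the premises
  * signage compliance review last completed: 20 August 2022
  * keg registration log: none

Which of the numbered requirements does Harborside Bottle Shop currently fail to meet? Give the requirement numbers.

1. signage compliance review 251 days ago vs limit 270 → met
2. days of unreported inventory shrinkage 1 ≤ 1 → met
3. liquor liability coverage $1,775,000 ≥ $1,725,000 → met
4. pregnancy warning notice present → met
5. keg registration log absent → not met
6. condition 'sells for on-premises consumption' holds; excise tax filing 427 days ago vs limit 730 → met
7. condition 'offers delivery' holds; excise tax bond $65,000 ≥ $35,000 → met
Not met: 5

5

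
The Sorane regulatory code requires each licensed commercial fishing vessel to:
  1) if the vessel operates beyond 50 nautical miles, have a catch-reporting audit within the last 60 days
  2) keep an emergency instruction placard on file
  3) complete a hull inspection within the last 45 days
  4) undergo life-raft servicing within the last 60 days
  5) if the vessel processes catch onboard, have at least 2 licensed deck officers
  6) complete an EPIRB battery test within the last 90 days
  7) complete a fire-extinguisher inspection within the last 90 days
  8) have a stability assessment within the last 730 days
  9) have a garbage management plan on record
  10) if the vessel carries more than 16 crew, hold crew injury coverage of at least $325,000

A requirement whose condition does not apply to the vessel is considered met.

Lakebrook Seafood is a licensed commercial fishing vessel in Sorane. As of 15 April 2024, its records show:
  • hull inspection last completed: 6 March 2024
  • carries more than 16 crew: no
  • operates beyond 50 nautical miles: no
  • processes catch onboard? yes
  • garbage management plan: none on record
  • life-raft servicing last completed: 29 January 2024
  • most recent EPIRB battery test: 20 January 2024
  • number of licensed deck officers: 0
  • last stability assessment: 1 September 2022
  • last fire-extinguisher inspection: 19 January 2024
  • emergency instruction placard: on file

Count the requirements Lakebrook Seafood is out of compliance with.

1. condition 'operates beyond 50 nautical miles' does not hold → requirement n/a → met
2. emergency instruction placard present → met
3. hull inspection 40 days ago vs limit 45 → met
4. life-raft servicing 77 days ago vs limit 60 → not met
5. condition 'processes catch onboard' holds; licensed deck officers 0 < 2 → not met
6. EPIRB battery test 86 days ago vs limit 90 → met
7. fire-extinguisher inspection 87 days ago vs limit 90 → met
8. stability assessment 592 days ago vs limit 730 → met
9. garbage management plan absent → not met
10. condition 'carries more than 16 crew' does not hold → requirement n/a → met
Not met: 3 of 10

3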